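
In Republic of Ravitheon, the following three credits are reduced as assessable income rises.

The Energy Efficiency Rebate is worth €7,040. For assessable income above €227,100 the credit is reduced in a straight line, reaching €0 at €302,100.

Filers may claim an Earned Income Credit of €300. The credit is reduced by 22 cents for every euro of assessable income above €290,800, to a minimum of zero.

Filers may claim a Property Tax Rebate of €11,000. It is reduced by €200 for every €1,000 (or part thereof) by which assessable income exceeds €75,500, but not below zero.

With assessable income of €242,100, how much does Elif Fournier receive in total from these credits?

€5,932

Energy Efficiency Rebate: €242,100 is €15,000 into a €75,000 phase-out range, leaving 60,000/75,000 of the credit: €7,040 × 60,000/75,000 = €5,632.
Earned Income Credit: €242,100 is at or below the €290,800 threshold, so the full €300 applies.
Property Tax Rebate: income exceeds €75,500 by €166,600 → 167 increments × €200 = €33,400 ≥ base, so the credit is €0.
Total: €5,632 + €300 + €0 = €5,932.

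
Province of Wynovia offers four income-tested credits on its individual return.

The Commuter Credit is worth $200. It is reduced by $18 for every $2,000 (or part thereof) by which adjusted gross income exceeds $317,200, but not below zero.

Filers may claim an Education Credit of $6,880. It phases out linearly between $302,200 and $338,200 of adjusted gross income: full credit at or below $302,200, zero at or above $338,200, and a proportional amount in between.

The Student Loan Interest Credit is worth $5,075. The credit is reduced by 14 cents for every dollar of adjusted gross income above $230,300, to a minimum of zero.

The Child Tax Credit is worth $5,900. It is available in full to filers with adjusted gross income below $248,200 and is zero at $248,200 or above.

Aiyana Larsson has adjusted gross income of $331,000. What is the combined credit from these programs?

$1,450

Commuter Credit: income exceeds $317,200 by $13,800, which is 7 full-or-partial $2,000 increments; reduction = 7 × $18 = $126, leaving $74.
Education Credit: $331,000 is $28,800 into a $36,000 phase-out range, leaving 7,200/36,000 of the credit: $6,880 × 7,200/36,000 = $1,376.
Student Loan Interest Credit: 14% of the $100,700 excess over $230,300 is $14,098 ≥ base, so the credit is $0.
Child Tax Credit: $331,000 meets or exceeds the $248,200 cutoff, so the credit is $0.
Total: $74 + $1,376 + $0 + $0 = $1,450.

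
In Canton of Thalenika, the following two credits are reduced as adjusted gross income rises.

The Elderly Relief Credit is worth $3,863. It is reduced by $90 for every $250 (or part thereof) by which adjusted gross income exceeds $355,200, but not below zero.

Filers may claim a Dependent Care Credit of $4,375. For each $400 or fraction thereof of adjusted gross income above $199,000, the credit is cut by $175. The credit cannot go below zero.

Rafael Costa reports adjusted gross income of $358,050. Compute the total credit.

Elderly Relief Credit: income exceeds $355,200 by $2,850, which is 12 full-or-partial $250 increments; reduction = 12 × $90 = $1,080, leaving $2,783.
Dependent Care Credit: income exceeds $199,000 by $159,050 → 398 increments × $175 = $69,650 ≥ base, so the credit is $0.
Total: $2,783 + $0 = $2,783.

$2,783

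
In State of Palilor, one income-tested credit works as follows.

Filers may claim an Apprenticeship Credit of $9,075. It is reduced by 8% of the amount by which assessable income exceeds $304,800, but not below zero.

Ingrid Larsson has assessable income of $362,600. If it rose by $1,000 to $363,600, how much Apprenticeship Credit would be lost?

$80

At $362,600 — 8% of the $57,800 excess over $304,800 is $4,624; credit = $9,075 − $4,624 = $4,451.
At $363,600 — 8% of the $58,800 excess over $304,800 is $4,704; credit = $9,075 − $4,704 = $4,371.
Lost: $4,451 − $4,371 = $80.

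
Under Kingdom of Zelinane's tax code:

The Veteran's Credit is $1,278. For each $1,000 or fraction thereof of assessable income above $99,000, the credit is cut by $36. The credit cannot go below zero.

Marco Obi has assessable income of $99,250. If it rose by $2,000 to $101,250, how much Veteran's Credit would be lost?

$72

At $99,250 — income exceeds $99,000 by $250, which is 1 full-or-partial $1,000 increment; reduction = 1 × $36 = $36, leaving $1,242.
At $101,250 — income exceeds $99,000 by $2,250, which is 3 full-or-partial $1,000 increments; reduction = 3 × $36 = $108, leaving $1,170.
Lost: $1,242 − $1,170 = $72.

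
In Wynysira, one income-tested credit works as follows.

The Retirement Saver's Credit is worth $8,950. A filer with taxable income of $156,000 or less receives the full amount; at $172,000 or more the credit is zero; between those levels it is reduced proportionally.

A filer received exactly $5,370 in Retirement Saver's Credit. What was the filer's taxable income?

$162,400

$5,370 is 5,370/8,950 of the full $8,950, so 3,580/8,950 of the $16,000 range has been used: income = $156,000 + $16,000 × 3,580/8,950 = $162,400.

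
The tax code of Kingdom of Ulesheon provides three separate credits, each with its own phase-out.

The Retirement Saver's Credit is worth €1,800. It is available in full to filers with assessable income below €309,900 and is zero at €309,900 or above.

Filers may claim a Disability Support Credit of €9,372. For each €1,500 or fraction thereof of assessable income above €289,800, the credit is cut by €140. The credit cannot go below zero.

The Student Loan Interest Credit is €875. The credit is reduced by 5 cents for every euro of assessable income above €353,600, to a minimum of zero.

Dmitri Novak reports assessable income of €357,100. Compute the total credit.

Retirement Saver's Credit: €357,100 meets or exceeds the €309,900 cutoff, so the credit is €0.
Disability Support Credit: income exceeds €289,800 by €67,300, which is 45 full-or-partial €1,500 increments; reduction = 45 × €140 = €6,300, leaving €3,072.
Student Loan Interest Credit: 5% of the €3,500 excess over €353,600 is €175; credit = €875 − €175 = €700.
Total: €0 + €3,072 + €700 = €3,772.

€3,772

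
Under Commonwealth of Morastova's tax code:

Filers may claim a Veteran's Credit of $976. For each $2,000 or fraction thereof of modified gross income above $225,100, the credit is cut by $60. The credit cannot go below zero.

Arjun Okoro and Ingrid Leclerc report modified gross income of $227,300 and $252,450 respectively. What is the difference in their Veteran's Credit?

Arjun ($227,300): Veteran's Credit: income exceeds $225,100 by $2,200, which is 2 full-or-partial $2,000 increments; reduction = 2 × $60 = $120, leaving $856.
Ingrid ($252,450): Veteran's Credit: income exceeds $225,100 by $27,350, which is 14 full-or-partial $2,000 increments; reduction = 14 × $60 = $840, leaving $136.
Difference: |$856 − $136| = $720.

$720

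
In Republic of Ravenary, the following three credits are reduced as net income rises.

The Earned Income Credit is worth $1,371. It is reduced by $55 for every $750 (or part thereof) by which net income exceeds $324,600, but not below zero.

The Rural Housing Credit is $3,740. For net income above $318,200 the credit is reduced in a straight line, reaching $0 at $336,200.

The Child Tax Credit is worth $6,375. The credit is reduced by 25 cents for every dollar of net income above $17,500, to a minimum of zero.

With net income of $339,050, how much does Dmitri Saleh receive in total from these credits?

$271

Earned Income Credit: income exceeds $324,600 by $14,450, which is 20 full-or-partial $750 increments; reduction = 20 × $55 = $1,100, leaving $271.
Rural Housing Credit: $339,050 is at or above $336,200, so the credit is $0.
Child Tax Credit: 25% of the $321,550 excess over $17,500 is $80,387.50 ≥ base, so the credit is $0.
Total: $271 + $0 + $0 = $271.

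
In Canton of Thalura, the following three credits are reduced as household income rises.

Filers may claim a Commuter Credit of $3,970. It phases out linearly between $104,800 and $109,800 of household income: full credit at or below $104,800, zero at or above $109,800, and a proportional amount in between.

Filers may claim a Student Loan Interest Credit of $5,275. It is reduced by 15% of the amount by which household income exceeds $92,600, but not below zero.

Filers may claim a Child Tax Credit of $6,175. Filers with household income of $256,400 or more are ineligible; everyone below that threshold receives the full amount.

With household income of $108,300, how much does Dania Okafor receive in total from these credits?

Commuter Credit: $108,300 is $3,500 into a $5,000 phase-out range, leaving 1,500/5,000 of the credit: $3,970 × 1,500/5,000 = $1,191.
Student Loan Interest Credit: 15% of the $15,700 excess over $92,600 is $2,355; credit = $5,275 − $2,355 = $2,920.
Child Tax Credit: $108,300 is below the $256,400 cutoff, so the full $6,175 applies.
Total: $1,191 + $2,920 + $6,175 = $10,286.

$10,286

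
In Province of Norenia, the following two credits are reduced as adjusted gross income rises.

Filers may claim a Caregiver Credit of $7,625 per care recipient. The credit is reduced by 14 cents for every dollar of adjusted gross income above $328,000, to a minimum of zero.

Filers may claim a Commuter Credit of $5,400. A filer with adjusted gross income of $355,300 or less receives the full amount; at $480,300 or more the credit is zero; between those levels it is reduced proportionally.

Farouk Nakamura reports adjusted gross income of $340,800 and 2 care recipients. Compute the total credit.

$18,858

Caregiver Credit: base = 2 × $7,625 = $15,250. 14% of the $12,800 excess over $328,000 is $1,792; credit = $15,250 − $1,792 = $13,458.
Commuter Credit: $340,800 is at or below the $355,300 threshold, so the full $5,400 applies.
Total: $13,458 + $5,400 = $18,858.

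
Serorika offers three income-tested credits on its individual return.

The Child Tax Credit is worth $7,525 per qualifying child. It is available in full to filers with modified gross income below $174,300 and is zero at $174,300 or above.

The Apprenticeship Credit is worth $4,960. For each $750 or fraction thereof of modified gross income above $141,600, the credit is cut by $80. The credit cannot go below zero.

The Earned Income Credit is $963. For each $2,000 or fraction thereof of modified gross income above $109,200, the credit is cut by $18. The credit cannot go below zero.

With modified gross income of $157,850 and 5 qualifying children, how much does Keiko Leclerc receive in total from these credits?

$41,338

Child Tax Credit: base = 5 × $7,525 = $37,625. $157,850 is below the $174,300 cutoff, so the full $37,625 applies.
Apprenticeship Credit: income exceeds $141,600 by $16,250, which is 22 full-or-partial $750 increments; reduction = 22 × $80 = $1,760, leaving $3,200.
Earned Income Credit: income exceeds $109,200 by $48,650, which is 25 full-or-partial $2,000 increments; reduction = 25 × $18 = $450, leaving $513.
Total: $37,625 + $3,200 + $513 = $41,338.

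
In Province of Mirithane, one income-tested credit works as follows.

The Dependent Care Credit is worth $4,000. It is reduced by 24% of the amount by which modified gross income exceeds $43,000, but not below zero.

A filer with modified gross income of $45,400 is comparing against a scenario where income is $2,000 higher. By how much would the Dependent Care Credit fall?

$480

At $45,400 — 24% of the $2,400 excess over $43,000 is $576; credit = $4,000 − $576 = $3,424.
At $47,400 — 24% of the $4,400 excess over $43,000 is $1,056; credit = $4,000 − $1,056 = $2,944.
Lost: $3,424 − $2,944 = $480.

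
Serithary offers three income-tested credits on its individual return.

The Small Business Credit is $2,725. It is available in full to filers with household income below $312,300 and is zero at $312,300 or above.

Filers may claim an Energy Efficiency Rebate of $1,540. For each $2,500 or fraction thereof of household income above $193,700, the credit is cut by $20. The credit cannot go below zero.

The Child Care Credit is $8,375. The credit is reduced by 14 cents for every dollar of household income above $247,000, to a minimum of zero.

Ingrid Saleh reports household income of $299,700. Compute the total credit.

$4,402

Small Business Credit: $299,700 is below the $312,300 cutoff, so the full $2,725 applies.
Energy Efficiency Rebate: income exceeds $193,700 by $106,000, which is 43 full-or-partial $2,500 increments; reduction = 43 × $20 = $860, leaving $680.
Child Care Credit: 14% of the $52,700 excess over $247,000 is $7,378; credit = $8,375 − $7,378 = $997.
Total: $2,725 + $680 + $997 = $4,402.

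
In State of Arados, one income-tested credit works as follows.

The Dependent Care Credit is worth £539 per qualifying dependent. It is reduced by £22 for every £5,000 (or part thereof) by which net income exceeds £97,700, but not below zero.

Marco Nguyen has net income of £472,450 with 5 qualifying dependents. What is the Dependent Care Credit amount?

£1,045

Dependent Care Credit: base = 5 × £539 = £2,695. income exceeds £97,700 by £374,750, which is 75 full-or-partial £5,000 increments; reduction = 75 × £22 = £1,650, leaving £1,045.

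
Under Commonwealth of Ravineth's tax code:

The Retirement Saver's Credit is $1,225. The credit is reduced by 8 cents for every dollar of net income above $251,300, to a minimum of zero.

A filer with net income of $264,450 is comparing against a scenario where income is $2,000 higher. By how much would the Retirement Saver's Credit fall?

At $264,450 — 8% of the $13,150 excess over $251,300 is $1,052; credit = $1,225 − $1,052 = $173.
At $266,450 — 8% of the $15,150 excess over $251,300 is $1,212; credit = $1,225 − $1,212 = $13.
Lost: $173 − $13 = $160.

$160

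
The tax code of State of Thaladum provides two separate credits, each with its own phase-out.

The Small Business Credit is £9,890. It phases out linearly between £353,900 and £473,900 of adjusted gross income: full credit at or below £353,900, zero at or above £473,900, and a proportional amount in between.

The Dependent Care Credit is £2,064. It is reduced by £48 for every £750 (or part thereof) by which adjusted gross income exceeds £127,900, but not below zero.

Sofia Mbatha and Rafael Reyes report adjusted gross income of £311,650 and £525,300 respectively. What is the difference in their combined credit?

Sofia (£311,650): Small Business Credit: £311,650 is at or below the £353,900 threshold, so the full £9,890 applies. Dependent Care Credit: income exceeds £127,900 by £183,750 → 245 increments × £48 = £11,760 ≥ base, so the credit is £0. total £9,890 + £0 = £9,890
Rafael (£525,300): Small Business Credit: £525,300 is at or above £473,900, so the credit is £0. Dependent Care Credit: income exceeds £127,900 by £397,400 → 530 increments × £48 = £25,440 ≥ base, so the credit is £0. total £0 + £0 = £0
Difference: |£9,890 − £0| = £9,890.

£9,890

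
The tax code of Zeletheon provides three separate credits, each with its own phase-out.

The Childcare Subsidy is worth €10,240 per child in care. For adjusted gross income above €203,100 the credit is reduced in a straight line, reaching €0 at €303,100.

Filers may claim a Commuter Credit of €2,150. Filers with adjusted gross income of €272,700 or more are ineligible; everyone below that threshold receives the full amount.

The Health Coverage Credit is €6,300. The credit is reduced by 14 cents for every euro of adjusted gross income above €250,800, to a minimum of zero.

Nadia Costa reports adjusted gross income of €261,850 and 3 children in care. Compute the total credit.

€19,575

Childcare Subsidy: base = 3 × €10,240 = €30,720. €261,850 is €58,750 into a €100,000 phase-out range, leaving 41,250/100,000 of the credit: €30,720 × 41,250/100,000 = €12,672.
Commuter Credit: €261,850 is below the €272,700 cutoff, so the full €2,150 applies.
Health Coverage Credit: 14% of the €11,050 excess over €250,800 is €1,547; credit = €6,300 − €1,547 = €4,753.
Total: €12,672 + €2,150 + €4,753 = €19,575.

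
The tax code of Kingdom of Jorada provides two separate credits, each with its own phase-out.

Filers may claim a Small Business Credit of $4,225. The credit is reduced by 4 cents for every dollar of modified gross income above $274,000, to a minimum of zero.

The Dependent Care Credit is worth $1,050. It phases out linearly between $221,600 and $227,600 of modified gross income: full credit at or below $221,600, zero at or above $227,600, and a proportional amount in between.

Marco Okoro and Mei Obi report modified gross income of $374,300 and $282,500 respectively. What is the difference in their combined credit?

$3,672

Marco ($374,300): Small Business Credit: 4% of the $100,300 excess over $274,000 is $4,012; credit = $4,225 − $4,012 = $213. Dependent Care Credit: $374,300 is at or above $227,600, so the credit is $0. total $213 + $0 = $213
Mei ($282,500): Small Business Credit: 4% of the $8,500 excess over $274,000 is $340; credit = $4,225 − $340 = $3,885. Dependent Care Credit: $282,500 is at or above $227,600, so the credit is $0. total $3,885 + $0 = $3,885
Difference: |$213 − $3,885| = $3,672.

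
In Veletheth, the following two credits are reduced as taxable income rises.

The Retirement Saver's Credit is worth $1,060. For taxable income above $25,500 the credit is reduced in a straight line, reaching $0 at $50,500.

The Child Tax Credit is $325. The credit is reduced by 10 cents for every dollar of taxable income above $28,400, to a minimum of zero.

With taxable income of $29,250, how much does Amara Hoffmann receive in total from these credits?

$1,141

Retirement Saver's Credit: $29,250 is $3,750 into a $25,000 phase-out range, leaving 21,250/25,000 of the credit: $1,060 × 21,250/25,000 = $901.
Child Tax Credit: 10% of the $850 excess over $28,400 is $85; credit = $325 − $85 = $240.
Total: $901 + $240 = $1,141.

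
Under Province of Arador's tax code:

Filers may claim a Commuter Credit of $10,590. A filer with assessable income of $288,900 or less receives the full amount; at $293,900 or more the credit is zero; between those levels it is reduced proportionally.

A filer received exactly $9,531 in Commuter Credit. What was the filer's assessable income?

$9,531 is 9,531/10,590 of the full $10,590, so 1,059/10,590 of the $5,000 range has been used: income = $288,900 + $5,000 × 1,059/10,590 = $289,400.

$289,400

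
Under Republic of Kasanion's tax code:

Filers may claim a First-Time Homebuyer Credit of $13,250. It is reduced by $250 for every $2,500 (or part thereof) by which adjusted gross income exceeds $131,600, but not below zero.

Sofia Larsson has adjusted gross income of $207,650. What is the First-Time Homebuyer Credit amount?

First-Time Homebuyer Credit: income exceeds $131,600 by $76,050, which is 31 full-or-partial $2,500 increments; reduction = 31 × $250 = $7,750, leaving $5,500.

$5,500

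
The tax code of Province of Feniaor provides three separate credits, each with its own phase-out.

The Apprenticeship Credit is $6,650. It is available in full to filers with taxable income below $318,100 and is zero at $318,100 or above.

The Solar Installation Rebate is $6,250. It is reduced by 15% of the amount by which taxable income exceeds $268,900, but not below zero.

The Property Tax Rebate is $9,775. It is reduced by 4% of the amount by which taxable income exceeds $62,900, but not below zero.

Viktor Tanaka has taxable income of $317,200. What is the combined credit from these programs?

$6,650

Apprenticeship Credit: $317,200 is below the $318,100 cutoff, so the full $6,650 applies.
Solar Installation Rebate: 15% of the $48,300 excess over $268,900 is $7,245 ≥ base, so the credit is $0.
Property Tax Rebate: 4% of the $254,300 excess over $62,900 is $10,172 ≥ base, so the credit is $0.
Total: $6,650 + $0 + $0 = $6,650.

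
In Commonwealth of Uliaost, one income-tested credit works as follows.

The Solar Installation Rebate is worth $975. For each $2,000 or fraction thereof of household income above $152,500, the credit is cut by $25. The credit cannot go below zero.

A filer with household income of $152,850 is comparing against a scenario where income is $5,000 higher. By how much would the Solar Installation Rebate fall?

$50

At $152,850 — income exceeds $152,500 by $350, which is 1 full-or-partial $2,000 increment; reduction = 1 × $25 = $25, leaving $950.
At $157,850 — income exceeds $152,500 by $5,350, which is 3 full-or-partial $2,000 increments; reduction = 3 × $25 = $75, leaving $900.
Lost: $950 − $900 = $50.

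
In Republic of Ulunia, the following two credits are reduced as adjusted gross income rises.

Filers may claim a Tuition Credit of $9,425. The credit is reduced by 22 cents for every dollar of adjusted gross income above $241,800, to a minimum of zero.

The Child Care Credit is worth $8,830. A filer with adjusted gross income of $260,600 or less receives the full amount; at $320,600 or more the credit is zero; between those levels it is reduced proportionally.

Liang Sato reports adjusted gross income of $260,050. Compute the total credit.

Tuition Credit: 22% of the $18,250 excess over $241,800 is $4,015; credit = $9,425 − $4,015 = $5,410.
Child Care Credit: $260,050 is at or below the $260,600 threshold, so the full $8,830 applies.
Total: $5,410 + $8,830 = $14,240.

$14,240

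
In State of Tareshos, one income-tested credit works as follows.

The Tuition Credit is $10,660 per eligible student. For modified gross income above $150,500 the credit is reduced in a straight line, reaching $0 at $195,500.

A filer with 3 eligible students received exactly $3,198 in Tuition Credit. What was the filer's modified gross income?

$191,000

Full credit = 3 × $10,660 = $31,980.
$3,198 is 3,198/31,980 of the full $31,980, so 28,782/31,980 of the $45,000 range has been used: income = $150,500 + $45,000 × 28,782/31,980 = $191,000.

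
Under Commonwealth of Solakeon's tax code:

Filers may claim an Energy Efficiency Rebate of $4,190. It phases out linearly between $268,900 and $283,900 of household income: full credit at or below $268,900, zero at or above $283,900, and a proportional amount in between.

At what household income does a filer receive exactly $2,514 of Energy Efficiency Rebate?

$2,514 is 2,514/4,190 of the full $4,190, so 1,676/4,190 of the $15,000 range has been used: income = $268,900 + $15,000 × 1,676/4,190 = $274,900.

$274,900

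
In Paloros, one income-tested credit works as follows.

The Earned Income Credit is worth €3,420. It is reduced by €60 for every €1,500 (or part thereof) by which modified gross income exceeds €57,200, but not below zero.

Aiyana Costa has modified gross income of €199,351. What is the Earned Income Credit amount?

€0

Earned Income Credit: income exceeds €57,200 by €142,151 → 95 increments × €60 = €5,700 ≥ base, so the credit is €0.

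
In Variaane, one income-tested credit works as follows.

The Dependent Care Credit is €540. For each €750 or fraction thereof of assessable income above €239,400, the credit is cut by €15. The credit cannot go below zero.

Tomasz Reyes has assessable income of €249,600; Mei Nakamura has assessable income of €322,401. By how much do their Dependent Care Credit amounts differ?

Tomasz (€249,600): Dependent Care Credit: income exceeds €239,400 by €10,200, which is 14 full-or-partial €750 increments; reduction = 14 × €15 = €210, leaving €330.
Mei (€322,401): Dependent Care Credit: income exceeds €239,400 by €83,001 → 111 increments × €15 = €1,665 ≥ base, so the credit is €0.
Difference: |€330 − €0| = €330.

€330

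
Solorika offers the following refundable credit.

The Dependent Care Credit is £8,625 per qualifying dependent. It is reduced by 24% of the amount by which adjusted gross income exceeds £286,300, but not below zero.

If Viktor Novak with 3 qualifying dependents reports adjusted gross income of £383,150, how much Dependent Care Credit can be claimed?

Dependent Care Credit: base = 3 × £8,625 = £25,875. 24% of the £96,850 excess over £286,300 is £23,244; credit = £25,875 − £23,244 = £2,631.

£2,631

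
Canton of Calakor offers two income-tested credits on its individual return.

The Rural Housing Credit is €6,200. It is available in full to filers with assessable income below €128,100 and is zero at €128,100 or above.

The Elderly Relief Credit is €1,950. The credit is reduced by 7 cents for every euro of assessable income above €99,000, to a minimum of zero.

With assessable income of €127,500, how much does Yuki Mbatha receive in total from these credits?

Rural Housing Credit: €127,500 is below the €128,100 cutoff, so the full €6,200 applies.
Elderly Relief Credit: 7% of the €28,500 excess over €99,000 is €1,995 ≥ base, so the credit is €0.
Total: €6,200 + €0 = €6,200.

€6,200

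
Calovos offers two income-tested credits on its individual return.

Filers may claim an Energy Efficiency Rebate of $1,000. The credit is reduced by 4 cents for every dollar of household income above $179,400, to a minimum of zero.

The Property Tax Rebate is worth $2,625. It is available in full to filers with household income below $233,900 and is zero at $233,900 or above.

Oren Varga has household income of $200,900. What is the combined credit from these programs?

$2,765

Energy Efficiency Rebate: 4% of the $21,500 excess over $179,400 is $860; credit = $1,000 − $860 = $140.
Property Tax Rebate: $200,900 is below the $233,900 cutoff, so the full $2,625 applies.
Total: $140 + $2,625 = $2,765.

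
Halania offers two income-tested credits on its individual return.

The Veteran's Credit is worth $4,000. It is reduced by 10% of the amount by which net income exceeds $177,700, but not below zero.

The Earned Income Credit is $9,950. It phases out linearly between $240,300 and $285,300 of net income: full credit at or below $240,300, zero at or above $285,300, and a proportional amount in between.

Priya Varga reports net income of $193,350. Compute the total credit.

Veteran's Credit: 10% of the $15,650 excess over $177,700 is $1,565; credit = $4,000 − $1,565 = $2,435.
Earned Income Credit: $193,350 is at or below the $240,300 threshold, so the full $9,950 applies.
Total: $2,435 + $9,950 = $12,385.

$12,385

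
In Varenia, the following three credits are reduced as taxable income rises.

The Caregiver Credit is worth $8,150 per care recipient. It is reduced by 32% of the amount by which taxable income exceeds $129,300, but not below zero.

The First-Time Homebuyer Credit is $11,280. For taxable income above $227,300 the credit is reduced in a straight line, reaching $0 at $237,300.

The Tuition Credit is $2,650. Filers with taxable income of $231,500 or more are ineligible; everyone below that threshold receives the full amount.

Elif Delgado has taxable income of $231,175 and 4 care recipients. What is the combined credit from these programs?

Caregiver Credit: base = 4 × $8,150 = $32,600. 32% of the $101,875 excess over $129,300 is $32,600 ≥ base, so the credit is $0.
First-Time Homebuyer Credit: $231,175 is $3,875 into a $10,000 phase-out range, leaving 6,125/10,000 of the credit: $11,280 × 6,125/10,000 = $6,909.
Tuition Credit: $231,175 is below the $231,500 cutoff, so the full $2,650 applies.
Total: $0 + $6,909 + $2,650 = $9,559.

$9,559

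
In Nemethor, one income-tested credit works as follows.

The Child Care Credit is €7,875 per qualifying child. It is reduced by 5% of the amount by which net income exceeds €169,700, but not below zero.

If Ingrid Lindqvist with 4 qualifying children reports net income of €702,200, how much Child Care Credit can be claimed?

Child Care Credit: base = 4 × €7,875 = €31,500. 5% of the €532,500 excess over €169,700 is €26,625; credit = €31,500 − €26,625 = €4,875.

€4,875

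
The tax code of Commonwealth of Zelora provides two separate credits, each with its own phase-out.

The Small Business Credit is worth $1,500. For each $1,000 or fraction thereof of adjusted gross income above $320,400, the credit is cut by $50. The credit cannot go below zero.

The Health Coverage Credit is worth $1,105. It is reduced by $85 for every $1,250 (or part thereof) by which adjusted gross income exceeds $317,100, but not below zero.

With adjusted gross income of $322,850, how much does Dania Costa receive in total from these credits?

Small Business Credit: income exceeds $320,400 by $2,450, which is 3 full-or-partial $1,000 increments; reduction = 3 × $50 = $150, leaving $1,350.
Health Coverage Credit: income exceeds $317,100 by $5,750, which is 5 full-or-partial $1,250 increments; reduction = 5 × $85 = $425, leaving $680.
Total: $1,350 + $680 = $2,030.

$2,030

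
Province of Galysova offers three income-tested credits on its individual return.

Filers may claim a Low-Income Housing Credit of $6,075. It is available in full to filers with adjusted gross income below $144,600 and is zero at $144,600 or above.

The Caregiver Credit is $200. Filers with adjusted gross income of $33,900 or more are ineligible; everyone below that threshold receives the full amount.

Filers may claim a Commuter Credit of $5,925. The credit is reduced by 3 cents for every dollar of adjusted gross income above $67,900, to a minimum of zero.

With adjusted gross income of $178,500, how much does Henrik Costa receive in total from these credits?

$2,607

Low-Income Housing Credit: $178,500 meets or exceeds the $144,600 cutoff, so the credit is $0.
Caregiver Credit: $178,500 meets or exceeds the $33,900 cutoff, so the credit is $0.
Commuter Credit: 3% of the $110,600 excess over $67,900 is $3,318; credit = $5,925 − $3,318 = $2,607.
Total: $0 + $0 + $2,607 = $2,607.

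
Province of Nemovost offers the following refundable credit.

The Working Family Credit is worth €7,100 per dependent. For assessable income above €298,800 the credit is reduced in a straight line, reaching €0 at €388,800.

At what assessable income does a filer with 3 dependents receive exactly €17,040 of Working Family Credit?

€316,800

Full credit = 3 × €7,100 = €21,300.
€17,040 is 17,040/21,300 of the full €21,300, so 4,260/21,300 of the €90,000 range has been used: income = €298,800 + €90,000 × 4,260/21,300 = €316,800.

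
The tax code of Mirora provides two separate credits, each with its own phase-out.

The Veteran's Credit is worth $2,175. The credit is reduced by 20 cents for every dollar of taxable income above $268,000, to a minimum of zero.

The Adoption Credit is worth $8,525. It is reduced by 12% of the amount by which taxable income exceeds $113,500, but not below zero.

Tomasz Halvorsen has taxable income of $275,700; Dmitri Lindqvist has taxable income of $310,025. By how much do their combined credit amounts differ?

$635

Tomasz ($275,700): Veteran's Credit: 20% of the $7,700 excess over $268,000 is $1,540; credit = $2,175 − $1,540 = $635. Adoption Credit: 12% of the $162,200 excess over $113,500 is $19,464 ≥ base, so the credit is $0. total $635 + $0 = $635
Dmitri ($310,025): Veteran's Credit: 20% of the $42,025 excess over $268,000 is $8,405 ≥ base, so the credit is $0. Adoption Credit: 12% of the $196,525 excess over $113,500 is $23,583 ≥ base, so the credit is $0. total $0 + $0 = $0
Difference: |$635 − $0| = $635.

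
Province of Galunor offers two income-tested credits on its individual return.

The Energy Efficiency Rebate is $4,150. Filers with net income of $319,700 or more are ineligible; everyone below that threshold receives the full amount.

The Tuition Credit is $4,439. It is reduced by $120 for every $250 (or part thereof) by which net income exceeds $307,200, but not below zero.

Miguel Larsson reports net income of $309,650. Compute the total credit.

Energy Efficiency Rebate: $309,650 is below the $319,700 cutoff, so the full $4,150 applies.
Tuition Credit: income exceeds $307,200 by $2,450, which is 10 full-or-partial $250 increments; reduction = 10 × $120 = $1,200, leaving $3,239.
Total: $4,150 + $3,239 = $7,389.

$7,389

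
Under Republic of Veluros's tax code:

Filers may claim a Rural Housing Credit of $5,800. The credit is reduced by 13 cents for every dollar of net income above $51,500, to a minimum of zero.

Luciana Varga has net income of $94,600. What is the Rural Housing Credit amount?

Rural Housing Credit: 13% of the $43,100 excess over $51,500 is $5,603; credit = $5,800 − $5,603 = $197.

$197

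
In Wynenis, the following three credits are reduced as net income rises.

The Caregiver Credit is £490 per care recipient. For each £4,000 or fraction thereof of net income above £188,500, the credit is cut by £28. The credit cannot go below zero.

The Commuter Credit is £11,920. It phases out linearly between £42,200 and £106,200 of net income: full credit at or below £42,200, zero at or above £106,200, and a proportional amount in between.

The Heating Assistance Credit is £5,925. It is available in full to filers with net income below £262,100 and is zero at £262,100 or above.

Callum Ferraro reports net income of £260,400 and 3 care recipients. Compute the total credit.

£6,891

Caregiver Credit: base = 3 × £490 = £1,470. income exceeds £188,500 by £71,900, which is 18 full-or-partial £4,000 increments; reduction = 18 × £28 = £504, leaving £966.
Commuter Credit: £260,400 is at or above £106,200, so the credit is £0.
Heating Assistance Credit: £260,400 is below the £262,100 cutoff, so the full £5,925 applies.
Total: £966 + £0 + £5,925 = £6,891.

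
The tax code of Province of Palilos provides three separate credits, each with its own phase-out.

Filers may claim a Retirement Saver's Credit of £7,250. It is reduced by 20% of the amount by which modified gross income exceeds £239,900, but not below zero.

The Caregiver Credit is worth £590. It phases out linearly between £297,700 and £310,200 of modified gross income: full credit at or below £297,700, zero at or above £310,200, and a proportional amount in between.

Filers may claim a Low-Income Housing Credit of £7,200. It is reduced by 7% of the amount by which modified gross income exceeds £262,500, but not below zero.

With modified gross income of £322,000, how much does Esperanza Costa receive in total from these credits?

Retirement Saver's Credit: 20% of the £82,100 excess over £239,900 is £16,420 ≥ base, so the credit is £0.
Caregiver Credit: £322,000 is at or above £310,200, so the credit is £0.
Low-Income Housing Credit: 7% of the £59,500 excess over £262,500 is £4,165; credit = £7,200 − £4,165 = £3,035.
Total: £0 + £0 + £3,035 = £3,035.

£3,035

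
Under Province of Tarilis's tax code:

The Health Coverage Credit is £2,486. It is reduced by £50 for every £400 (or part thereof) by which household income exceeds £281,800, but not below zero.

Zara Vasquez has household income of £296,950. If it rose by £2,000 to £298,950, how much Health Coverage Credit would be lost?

At £296,950 — income exceeds £281,800 by £15,150, which is 38 full-or-partial £400 increments; reduction = 38 × £50 = £1,900, leaving £586.
At £298,950 — income exceeds £281,800 by £17,150, which is 43 full-or-partial £400 increments; reduction = 43 × £50 = £2,150, leaving £336.
Lost: £586 − £336 = £250.

£250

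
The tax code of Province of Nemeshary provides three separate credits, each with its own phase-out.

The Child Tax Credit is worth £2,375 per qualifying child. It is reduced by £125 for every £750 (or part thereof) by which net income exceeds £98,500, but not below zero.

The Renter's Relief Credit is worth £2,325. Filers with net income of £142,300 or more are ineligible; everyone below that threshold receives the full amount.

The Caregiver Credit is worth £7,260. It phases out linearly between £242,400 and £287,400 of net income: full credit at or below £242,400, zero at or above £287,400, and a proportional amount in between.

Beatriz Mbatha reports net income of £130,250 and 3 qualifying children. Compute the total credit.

£11,335

Child Tax Credit: base = 3 × £2,375 = £7,125. income exceeds £98,500 by £31,750, which is 43 full-or-partial £750 increments; reduction = 43 × £125 = £5,375, leaving £1,750.
Renter's Relief Credit: £130,250 is below the £142,300 cutoff, so the full £2,325 applies.
Caregiver Credit: £130,250 is at or below the £242,400 threshold, so the full £7,260 applies.
Total: £1,750 + £2,325 + £7,260 = £11,335.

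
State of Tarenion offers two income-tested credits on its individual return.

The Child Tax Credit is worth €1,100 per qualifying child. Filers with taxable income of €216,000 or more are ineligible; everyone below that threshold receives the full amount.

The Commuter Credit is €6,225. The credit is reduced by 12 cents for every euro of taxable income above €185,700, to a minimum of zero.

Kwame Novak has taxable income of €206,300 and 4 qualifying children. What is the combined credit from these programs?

€8,153

Child Tax Credit: base = 4 × €1,100 = €4,400. €206,300 is below the €216,000 cutoff, so the full €4,400 applies.
Commuter Credit: 12% of the €20,600 excess over €185,700 is €2,472; credit = €6,225 − €2,472 = €3,753.
Total: €4,400 + €3,753 = €8,153.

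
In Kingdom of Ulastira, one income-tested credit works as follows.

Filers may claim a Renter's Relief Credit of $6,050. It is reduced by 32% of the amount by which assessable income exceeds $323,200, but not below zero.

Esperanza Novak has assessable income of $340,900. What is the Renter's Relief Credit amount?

$386

Renter's Relief Credit: 32% of the $17,700 excess over $323,200 is $5,664; credit = $6,050 − $5,664 = $386.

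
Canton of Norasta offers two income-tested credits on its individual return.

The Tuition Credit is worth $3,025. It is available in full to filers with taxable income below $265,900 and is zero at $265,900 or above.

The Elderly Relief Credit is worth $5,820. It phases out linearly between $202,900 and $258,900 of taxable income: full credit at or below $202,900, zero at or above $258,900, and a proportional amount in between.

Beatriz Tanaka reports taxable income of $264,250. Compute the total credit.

Tuition Credit: $264,250 is below the $265,900 cutoff, so the full $3,025 applies.
Elderly Relief Credit: $264,250 is at or above $258,900, so the credit is $0.
Total: $3,025 + $0 = $3,025.

$3,025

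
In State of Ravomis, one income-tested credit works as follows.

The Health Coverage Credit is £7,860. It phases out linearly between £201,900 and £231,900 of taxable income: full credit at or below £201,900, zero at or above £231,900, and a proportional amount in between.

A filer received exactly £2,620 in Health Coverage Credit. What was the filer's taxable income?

£2,620 is 2,620/7,860 of the full £7,860, so 5,240/7,860 of the £30,000 range has been used: income = £201,900 + £30,000 × 5,240/7,860 = £221,900.

£221,900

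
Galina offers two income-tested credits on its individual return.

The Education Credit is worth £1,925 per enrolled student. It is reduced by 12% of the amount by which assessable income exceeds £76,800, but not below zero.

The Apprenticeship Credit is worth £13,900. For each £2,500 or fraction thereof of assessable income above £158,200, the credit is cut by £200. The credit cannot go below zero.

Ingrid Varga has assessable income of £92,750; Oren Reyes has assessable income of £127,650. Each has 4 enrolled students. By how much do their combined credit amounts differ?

Ingrid (£92,750): Education Credit: base = 4 × £1,925 = £7,700. 12% of the £15,950 excess over £76,800 is £1,914; credit = £7,700 − £1,914 = £5,786. Apprenticeship Credit: £92,750 is at or below the £158,200 threshold, so the full £13,900 applies. total £5,786 + £13,900 = £19,686
Oren (£127,650): Education Credit: base = 4 × £1,925 = £7,700. 12% of the £50,850 excess over £76,800 is £6,102; credit = £7,700 − £6,102 = £1,598. Apprenticeship Credit: £127,650 is at or below the £158,200 threshold, so the full £13,900 applies. total £1,598 + £13,900 = £15,498
Difference: |£19,686 − £15,498| = £4,188.

£4,188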